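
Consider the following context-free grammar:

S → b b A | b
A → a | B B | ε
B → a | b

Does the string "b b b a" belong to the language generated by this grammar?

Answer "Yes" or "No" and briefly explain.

Yes - a valid derivation exists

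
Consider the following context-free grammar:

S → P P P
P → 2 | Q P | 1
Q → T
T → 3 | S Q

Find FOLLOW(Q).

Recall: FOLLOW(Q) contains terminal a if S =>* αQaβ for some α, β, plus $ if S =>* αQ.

We compute FOLLOW(Q) using the standard algorithm.
FOLLOW(S) starts with {$}.
FIRST(P) = {1, 2, 3}
FIRST(Q) = {1, 2, 3}
FIRST(S) = {1, 2, 3}
FIRST(T) = {1, 2, 3}
FOLLOW(P) = {$, 1, 2, 3}
FOLLOW(Q) = {1, 2, 3}
FOLLOW(S) = {$, 1, 2, 3}
FOLLOW(T) = {1, 2, 3}
Therefore, FOLLOW(Q) = {1, 2, 3}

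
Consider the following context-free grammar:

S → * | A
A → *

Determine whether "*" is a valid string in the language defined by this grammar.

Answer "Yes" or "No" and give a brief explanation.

Yes - a valid derivation exists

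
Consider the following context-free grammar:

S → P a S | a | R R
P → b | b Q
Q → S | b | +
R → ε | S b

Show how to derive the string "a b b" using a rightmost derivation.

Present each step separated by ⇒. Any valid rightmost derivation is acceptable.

S ⇒ R R ⇒ R ⇒ S b ⇒ R R b ⇒ R b ⇒ S b b ⇒ a b b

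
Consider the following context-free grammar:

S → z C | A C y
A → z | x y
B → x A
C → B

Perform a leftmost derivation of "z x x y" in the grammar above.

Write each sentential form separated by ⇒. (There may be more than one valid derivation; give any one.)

S ⇒ z C ⇒ z B ⇒ z x A ⇒ z x x y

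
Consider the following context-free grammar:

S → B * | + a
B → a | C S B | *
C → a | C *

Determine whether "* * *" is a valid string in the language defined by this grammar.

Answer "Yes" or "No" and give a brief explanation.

No - no valid derivation exists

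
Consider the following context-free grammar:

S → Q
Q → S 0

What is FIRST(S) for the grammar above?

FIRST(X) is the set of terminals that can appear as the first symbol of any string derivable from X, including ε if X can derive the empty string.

We compute FIRST(S) using the standard algorithm.
FIRST(Q) = {}
FIRST(S) = {}
Therefore, FIRST(S) = {}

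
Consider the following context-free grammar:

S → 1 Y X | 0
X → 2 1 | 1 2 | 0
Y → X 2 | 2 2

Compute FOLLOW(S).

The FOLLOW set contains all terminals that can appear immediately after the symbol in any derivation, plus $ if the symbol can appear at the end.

We compute FOLLOW(S) using the standard algorithm.
FOLLOW(S) starts with {$}.
FIRST(S) = {0, 1}
FIRST(X) = {0, 1, 2}
FIRST(Y) = {0, 1, 2}
FOLLOW(S) = {$}
FOLLOW(X) = {$, 2}
FOLLOW(Y) = {0, 1, 2}
Therefore, FOLLOW(S) = {$}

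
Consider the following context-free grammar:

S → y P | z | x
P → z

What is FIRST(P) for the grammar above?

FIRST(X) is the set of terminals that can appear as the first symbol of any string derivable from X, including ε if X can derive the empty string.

We compute FIRST(P) using the standard algorithm.
FIRST(P) = {z}
FIRST(S) = {x, y, z}
Therefore, FIRST(P) = {z}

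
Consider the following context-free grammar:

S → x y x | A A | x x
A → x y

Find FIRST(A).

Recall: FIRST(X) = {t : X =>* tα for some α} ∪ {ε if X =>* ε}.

We compute FIRST(A) using the standard algorithm.
FIRST(A) = {x}
FIRST(S) = {x}
Therefore, FIRST(A) = {x}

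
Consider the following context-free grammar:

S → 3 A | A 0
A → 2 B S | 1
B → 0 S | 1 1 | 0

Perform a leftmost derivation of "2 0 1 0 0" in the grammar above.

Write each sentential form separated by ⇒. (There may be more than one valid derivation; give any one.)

S ⇒ A 0 ⇒ 2 B S 0 ⇒ 2 0 S 0 ⇒ 2 0 A 0 0 ⇒ 2 0 1 0 0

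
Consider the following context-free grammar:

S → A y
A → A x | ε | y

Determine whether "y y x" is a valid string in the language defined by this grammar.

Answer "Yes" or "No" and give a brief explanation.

No - no valid derivation exists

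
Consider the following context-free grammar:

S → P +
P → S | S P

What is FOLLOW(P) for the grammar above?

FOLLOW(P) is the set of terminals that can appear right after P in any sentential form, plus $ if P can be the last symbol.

We compute FOLLOW(P) using the standard algorithm.
FOLLOW(S) starts with {$}.
FIRST(P) = {}
FIRST(S) = {}
FOLLOW(P) = {+}
FOLLOW(S) = {$, +}
Therefore, FOLLOW(P) = {+}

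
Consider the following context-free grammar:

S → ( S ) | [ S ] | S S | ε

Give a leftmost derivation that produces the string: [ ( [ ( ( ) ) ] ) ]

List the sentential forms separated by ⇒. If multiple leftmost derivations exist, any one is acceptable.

S ⇒ [ S ] ⇒ [ ( S ) ] ⇒ [ ( [ S ] ) ] ⇒ [ ( [ ( S ) ] ) ] ⇒ [ ( [ ( ( S ) ) ] ) ] ⇒ [ ( [ ( ( ) ) ] ) ]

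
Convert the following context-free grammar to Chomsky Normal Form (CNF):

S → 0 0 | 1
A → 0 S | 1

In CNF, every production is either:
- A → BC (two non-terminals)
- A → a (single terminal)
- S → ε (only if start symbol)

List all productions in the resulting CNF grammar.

T0 → 0; S → 1; A → 1; S → T0 T0; A → T0 S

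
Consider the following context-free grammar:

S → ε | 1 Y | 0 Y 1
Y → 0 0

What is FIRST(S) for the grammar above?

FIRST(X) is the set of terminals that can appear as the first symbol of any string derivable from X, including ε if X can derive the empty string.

We compute FIRST(S) using the standard algorithm.
FIRST(S) = {0, 1, ε}
FIRST(Y) = {0}
Therefore, FIRST(S) = {0, 1, ε}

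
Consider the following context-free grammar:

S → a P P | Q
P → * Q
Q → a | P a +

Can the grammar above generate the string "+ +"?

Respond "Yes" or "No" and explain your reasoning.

No - no valid derivation exists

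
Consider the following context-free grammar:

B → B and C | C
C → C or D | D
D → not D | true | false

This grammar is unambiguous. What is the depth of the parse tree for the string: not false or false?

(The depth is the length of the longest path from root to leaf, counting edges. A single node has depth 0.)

5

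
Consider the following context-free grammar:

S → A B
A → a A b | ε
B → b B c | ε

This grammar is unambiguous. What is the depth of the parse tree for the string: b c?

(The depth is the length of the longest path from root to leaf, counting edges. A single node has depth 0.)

3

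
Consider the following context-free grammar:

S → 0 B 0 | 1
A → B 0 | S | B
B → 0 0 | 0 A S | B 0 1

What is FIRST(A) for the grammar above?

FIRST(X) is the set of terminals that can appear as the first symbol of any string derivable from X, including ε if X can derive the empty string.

We compute FIRST(A) using the standard algorithm.
FIRST(A) = {0, 1}
FIRST(B) = {0}
FIRST(S) = {0, 1}
Therefore, FIRST(A) = {0, 1}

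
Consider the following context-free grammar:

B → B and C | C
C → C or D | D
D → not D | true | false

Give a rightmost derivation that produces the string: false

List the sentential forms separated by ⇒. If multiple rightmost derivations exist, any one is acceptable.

B ⇒ C ⇒ D ⇒ false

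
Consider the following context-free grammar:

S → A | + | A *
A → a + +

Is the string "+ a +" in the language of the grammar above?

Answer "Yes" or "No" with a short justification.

No - no valid derivation exists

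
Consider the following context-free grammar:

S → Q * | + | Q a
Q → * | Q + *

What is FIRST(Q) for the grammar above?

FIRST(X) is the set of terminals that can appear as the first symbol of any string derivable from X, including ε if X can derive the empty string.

We compute FIRST(Q) using the standard algorithm.
FIRST(Q) = {*}
FIRST(S) = {*, +}
Therefore, FIRST(Q) = {*}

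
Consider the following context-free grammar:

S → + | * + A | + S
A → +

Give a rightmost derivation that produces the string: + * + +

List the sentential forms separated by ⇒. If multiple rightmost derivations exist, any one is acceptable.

S ⇒ + S ⇒ + * + A ⇒ + * + +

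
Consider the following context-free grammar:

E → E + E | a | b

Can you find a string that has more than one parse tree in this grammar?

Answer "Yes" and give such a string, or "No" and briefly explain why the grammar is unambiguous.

Yes - the string 'a + b + b + a + b + b' has two distinct parse trees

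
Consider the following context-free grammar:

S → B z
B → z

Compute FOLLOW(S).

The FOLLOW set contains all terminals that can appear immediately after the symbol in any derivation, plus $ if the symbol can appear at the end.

We compute FOLLOW(S) using the standard algorithm.
FOLLOW(S) starts with {$}.
FIRST(B) = {z}
FIRST(S) = {z}
FOLLOW(B) = {z}
FOLLOW(S) = {$}
Therefore, FOLLOW(S) = {$}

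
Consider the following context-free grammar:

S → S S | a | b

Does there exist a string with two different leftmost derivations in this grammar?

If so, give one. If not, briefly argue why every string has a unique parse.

Yes - the string 'a a b a' has two distinct leftmost derivations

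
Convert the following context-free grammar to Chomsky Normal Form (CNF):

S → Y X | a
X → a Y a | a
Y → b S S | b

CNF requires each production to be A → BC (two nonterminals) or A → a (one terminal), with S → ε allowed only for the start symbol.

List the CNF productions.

S → a; TA → a; X → a; TB → b; Y → b; S → Y X; X → TA X0; X0 → Y TA; Y → TB X1; X1 → S S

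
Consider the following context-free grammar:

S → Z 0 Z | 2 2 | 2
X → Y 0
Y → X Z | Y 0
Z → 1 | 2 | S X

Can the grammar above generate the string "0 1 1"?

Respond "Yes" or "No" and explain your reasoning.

No - no valid derivation exists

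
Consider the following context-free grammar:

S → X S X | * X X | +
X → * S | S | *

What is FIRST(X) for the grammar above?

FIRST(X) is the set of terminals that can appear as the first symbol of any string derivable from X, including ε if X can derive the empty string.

We compute FIRST(X) using the standard algorithm.
FIRST(S) = {*, +}
FIRST(X) = {*, +}
Therefore, FIRST(X) = {*, +}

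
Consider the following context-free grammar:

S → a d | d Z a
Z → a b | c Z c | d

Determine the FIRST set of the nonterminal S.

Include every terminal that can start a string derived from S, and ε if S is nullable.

We compute FIRST(S) using the standard algorithm.
FIRST(S) = {a, d}
FIRST(Z) = {a, c, d}
Therefore, FIRST(S) = {a, d}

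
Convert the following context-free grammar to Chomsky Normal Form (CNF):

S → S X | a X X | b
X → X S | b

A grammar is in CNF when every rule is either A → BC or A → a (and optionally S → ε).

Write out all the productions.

TA → a; S → b; X → b; S → S X; S → TA X0; X0 → X X; X → X S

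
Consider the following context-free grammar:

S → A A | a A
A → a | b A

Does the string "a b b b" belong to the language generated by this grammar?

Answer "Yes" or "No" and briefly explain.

No - no valid derivation exists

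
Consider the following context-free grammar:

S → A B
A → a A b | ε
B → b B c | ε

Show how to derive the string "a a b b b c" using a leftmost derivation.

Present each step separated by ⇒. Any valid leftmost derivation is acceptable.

S ⇒ A B ⇒ a A b B ⇒ a a A b b B ⇒ a a b b B ⇒ a a b b b B c ⇒ a a b b b c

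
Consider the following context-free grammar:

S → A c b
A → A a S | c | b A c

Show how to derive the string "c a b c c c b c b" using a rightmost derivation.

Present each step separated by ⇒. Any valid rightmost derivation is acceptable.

S ⇒ A c b ⇒ A a S c b ⇒ A a A c b c b ⇒ A a b A c c b c b ⇒ A a b c c c b c b ⇒ c a b c c c b c b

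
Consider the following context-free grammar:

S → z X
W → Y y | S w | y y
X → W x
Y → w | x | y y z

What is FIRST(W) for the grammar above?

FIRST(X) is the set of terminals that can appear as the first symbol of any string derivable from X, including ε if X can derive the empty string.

We compute FIRST(W) using the standard algorithm.
FIRST(S) = {z}
FIRST(W) = {w, x, y, z}
FIRST(X) = {w, x, y, z}
FIRST(Y) = {w, x, y}
Therefore, FIRST(W) = {w, x, y, z}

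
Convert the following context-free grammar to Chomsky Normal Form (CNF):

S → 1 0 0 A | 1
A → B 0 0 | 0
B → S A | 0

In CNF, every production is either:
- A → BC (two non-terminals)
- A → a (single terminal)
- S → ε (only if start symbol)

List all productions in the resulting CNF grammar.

T1 → 1; T0 → 0; S → 1; A → 0; B → 0; S → T1 X0; X0 → T0 X1; X1 → T0 A; A → B X2; X2 → T0 T0; B → S A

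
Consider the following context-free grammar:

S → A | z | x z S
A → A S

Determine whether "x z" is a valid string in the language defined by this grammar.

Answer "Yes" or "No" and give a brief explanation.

No - no valid derivation exists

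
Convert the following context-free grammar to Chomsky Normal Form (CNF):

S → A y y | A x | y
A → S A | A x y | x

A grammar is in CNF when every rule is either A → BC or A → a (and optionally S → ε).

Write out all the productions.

TY → y; TX → x; S → y; A → x; S → A X0; X0 → TY TY; S → A TX; A → S A; A → A X1; X1 → TX TY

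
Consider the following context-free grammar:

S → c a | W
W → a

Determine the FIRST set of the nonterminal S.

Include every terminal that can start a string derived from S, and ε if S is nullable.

We compute FIRST(S) using the standard algorithm.
FIRST(S) = {a, c}
FIRST(W) = {a}
Therefore, FIRST(S) = {a, c}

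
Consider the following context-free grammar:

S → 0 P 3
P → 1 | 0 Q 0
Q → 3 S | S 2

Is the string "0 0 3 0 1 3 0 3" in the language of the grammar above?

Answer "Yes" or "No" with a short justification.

Yes - a valid derivation exists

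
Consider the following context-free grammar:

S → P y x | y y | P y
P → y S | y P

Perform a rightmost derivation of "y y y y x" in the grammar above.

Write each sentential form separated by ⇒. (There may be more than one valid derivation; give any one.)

S ⇒ P y x ⇒ y S y x ⇒ y y y y x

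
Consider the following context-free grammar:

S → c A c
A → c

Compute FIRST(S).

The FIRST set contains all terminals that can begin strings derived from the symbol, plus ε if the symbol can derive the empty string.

We compute FIRST(S) using the standard algorithm.
FIRST(A) = {c}
FIRST(S) = {c}
Therefore, FIRST(S) = {c}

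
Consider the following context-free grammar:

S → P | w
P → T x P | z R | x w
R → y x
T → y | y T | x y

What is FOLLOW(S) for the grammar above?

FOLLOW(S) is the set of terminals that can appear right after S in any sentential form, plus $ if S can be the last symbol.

We compute FOLLOW(S) using the standard algorithm.
FOLLOW(S) starts with {$}.
FIRST(P) = {x, y, z}
FIRST(R) = {y}
FIRST(S) = {w, x, y, z}
FIRST(T) = {x, y}
FOLLOW(P) = {$}
FOLLOW(R) = {$}
FOLLOW(S) = {$}
FOLLOW(T) = {x}
Therefore, FOLLOW(S) = {$}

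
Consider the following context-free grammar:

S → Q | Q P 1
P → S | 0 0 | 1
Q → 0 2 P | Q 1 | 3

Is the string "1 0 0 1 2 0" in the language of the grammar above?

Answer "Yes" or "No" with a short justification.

No - no valid derivation exists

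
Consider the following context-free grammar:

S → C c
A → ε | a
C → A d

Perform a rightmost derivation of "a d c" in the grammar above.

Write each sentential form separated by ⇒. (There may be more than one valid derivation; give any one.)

S ⇒ C c ⇒ A d c ⇒ a d c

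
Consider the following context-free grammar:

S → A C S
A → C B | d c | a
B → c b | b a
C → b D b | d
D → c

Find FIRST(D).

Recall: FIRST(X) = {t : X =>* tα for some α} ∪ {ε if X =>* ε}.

We compute FIRST(D) using the standard algorithm.
FIRST(A) = {a, b, d}
FIRST(B) = {b, c}
FIRST(C) = {b, d}
FIRST(D) = {c}
FIRST(S) = {a, b, d}
Therefore, FIRST(D) = {c}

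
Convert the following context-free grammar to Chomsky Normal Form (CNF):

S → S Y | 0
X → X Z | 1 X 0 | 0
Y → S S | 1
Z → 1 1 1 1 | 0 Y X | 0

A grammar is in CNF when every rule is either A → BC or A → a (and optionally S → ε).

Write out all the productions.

S → 0; T1 → 1; T0 → 0; X → 0; Y → 1; Z → 0; S → S Y; X → X Z; X → T1 X0; X0 → X T0; Y → S S; Z → T1 X1; X1 → T1 X2; X2 → T1 T1; Z → T0 X3; X3 → Y X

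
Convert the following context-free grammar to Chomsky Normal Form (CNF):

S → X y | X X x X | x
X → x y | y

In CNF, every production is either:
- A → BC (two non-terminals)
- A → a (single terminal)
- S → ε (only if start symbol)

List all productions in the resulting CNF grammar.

TY → y; TX → x; S → x; X → y; S → X TY; S → X X0; X0 → X X1; X1 → TX X; X → TX TY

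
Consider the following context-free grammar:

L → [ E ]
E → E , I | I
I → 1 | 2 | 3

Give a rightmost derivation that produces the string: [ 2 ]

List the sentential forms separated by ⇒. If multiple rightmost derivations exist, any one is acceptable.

L ⇒ [ E ] ⇒ [ I ] ⇒ [ 2 ]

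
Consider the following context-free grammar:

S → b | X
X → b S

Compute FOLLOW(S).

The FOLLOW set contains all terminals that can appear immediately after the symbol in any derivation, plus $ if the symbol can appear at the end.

We compute FOLLOW(S) using the standard algorithm.
FOLLOW(S) starts with {$}.
FIRST(S) = {b}
FIRST(X) = {b}
FOLLOW(S) = {$}
FOLLOW(X) = {$}
Therefore, FOLLOW(S) = {$}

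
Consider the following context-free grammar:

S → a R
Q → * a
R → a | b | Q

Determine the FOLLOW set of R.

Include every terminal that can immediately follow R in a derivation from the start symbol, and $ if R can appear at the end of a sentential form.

We compute FOLLOW(R) using the standard algorithm.
FOLLOW(S) starts with {$}.
FIRST(Q) = {*}
FIRST(R) = {*, a, b}
FIRST(S) = {a}
FOLLOW(Q) = {$}
FOLLOW(R) = {$}
FOLLOW(S) = {$}
Therefore, FOLLOW(R) = {$}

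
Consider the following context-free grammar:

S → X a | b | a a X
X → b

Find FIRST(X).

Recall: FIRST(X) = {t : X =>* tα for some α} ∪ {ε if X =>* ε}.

We compute FIRST(X) using the standard algorithm.
FIRST(S) = {a, b}
FIRST(X) = {b}
Therefore, FIRST(X) = {b}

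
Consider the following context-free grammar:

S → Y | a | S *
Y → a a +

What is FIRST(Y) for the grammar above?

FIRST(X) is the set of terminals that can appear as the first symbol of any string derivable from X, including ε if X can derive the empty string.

We compute FIRST(Y) using the standard algorithm.
FIRST(S) = {a}
FIRST(Y) = {a}
Therefore, FIRST(Y) = {a}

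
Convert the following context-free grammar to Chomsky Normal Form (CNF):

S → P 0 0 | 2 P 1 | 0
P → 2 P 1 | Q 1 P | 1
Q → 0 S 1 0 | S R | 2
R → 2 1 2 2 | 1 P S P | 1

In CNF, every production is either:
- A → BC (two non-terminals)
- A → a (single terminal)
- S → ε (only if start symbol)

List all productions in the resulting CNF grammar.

T0 → 0; T2 → 2; T1 → 1; S → 0; P → 1; Q → 2; R → 1; S → P X0; X0 → T0 T0; S → T2 X1; X1 → P T1; P → T2 X2; X2 → P T1; P → Q X3; X3 → T1 P; Q → T0 X4; X4 → S X5; X5 → T1 T0; Q → S R; R → T2 X6; X6 → T1 X7; X7 → T2 T2; R → T1 X8; X8 → P X9; X9 → S P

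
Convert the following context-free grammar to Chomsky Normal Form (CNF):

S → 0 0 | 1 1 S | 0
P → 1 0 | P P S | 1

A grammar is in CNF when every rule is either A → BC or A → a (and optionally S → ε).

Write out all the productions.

T0 → 0; T1 → 1; S → 0; P → 1; S → T0 T0; S → T1 X0; X0 → T1 S; P → T1 T0; P → P X1; X1 → P S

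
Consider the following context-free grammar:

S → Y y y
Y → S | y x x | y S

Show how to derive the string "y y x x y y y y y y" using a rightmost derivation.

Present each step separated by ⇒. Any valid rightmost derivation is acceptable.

S ⇒ Y y y ⇒ S y y ⇒ Y y y y y ⇒ y S y y y y ⇒ y Y y y y y y y ⇒ y y x x y y y y y y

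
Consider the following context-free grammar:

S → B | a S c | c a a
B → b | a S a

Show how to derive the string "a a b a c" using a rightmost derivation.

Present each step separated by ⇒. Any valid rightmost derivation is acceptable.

S ⇒ a S c ⇒ a B c ⇒ a a S a c ⇒ a a B a c ⇒ a a b a c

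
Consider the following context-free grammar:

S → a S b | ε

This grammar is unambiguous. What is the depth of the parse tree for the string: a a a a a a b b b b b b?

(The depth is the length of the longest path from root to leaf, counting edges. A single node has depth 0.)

7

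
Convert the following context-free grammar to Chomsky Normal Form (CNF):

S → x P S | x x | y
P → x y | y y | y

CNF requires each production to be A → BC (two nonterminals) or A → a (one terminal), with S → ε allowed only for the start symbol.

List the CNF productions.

TX → x; S → y; TY → y; P → y; S → TX X0; X0 → P S; S → TX TX; P → TX TY; P → TY TY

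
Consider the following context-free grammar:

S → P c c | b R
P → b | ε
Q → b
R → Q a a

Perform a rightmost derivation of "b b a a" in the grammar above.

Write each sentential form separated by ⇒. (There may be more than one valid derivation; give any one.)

S ⇒ b R ⇒ b Q a a ⇒ b b a a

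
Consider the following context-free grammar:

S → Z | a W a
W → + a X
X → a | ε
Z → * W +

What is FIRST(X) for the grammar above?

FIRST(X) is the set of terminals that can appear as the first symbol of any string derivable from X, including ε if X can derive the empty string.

We compute FIRST(X) using the standard algorithm.
FIRST(S) = {*, a}
FIRST(W) = {+}
FIRST(X) = {a, ε}
FIRST(Z) = {*}
Therefore, FIRST(X) = {a, ε}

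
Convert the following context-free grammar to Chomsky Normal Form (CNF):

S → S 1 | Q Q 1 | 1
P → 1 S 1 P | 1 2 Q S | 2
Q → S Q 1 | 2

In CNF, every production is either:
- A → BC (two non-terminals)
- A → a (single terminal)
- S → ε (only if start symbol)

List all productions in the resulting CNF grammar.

T1 → 1; S → 1; T2 → 2; P → 2; Q → 2; S → S T1; S → Q X0; X0 → Q T1; P → T1 X1; X1 → S X2; X2 → T1 P; P → T1 X3; X3 → T2 X4; X4 → Q S; Q → S X5; X5 → Q T1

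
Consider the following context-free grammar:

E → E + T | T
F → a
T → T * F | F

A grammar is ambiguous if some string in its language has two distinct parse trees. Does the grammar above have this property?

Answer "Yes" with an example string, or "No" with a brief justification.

No - the grammar is unambiguous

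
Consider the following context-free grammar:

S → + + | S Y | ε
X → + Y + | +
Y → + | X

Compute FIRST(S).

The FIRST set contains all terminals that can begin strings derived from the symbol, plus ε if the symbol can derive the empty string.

We compute FIRST(S) using the standard algorithm.
FIRST(S) = {+, ε}
FIRST(X) = {+}
FIRST(Y) = {+}
Therefore, FIRST(S) = {+, ε}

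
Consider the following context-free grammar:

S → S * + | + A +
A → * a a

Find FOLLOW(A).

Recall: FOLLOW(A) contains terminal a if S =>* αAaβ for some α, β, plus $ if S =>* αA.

We compute FOLLOW(A) using the standard algorithm.
FOLLOW(S) starts with {$}.
FIRST(A) = {*}
FIRST(S) = {+}
FOLLOW(A) = {+}
FOLLOW(S) = {$, *}
Therefore, FOLLOW(A) = {+}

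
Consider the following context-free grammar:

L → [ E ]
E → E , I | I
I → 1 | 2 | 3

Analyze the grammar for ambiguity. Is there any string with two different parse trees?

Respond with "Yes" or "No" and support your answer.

No - the grammar is unambiguous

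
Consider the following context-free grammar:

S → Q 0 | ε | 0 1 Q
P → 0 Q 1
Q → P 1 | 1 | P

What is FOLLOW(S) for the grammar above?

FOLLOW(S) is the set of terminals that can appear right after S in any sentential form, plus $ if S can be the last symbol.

We compute FOLLOW(S) using the standard algorithm.
FOLLOW(S) starts with {$}.
FIRST(P) = {0}
FIRST(Q) = {0, 1}
FIRST(S) = {0, 1, ε}
FOLLOW(P) = {$, 0, 1}
FOLLOW(Q) = {$, 0, 1}
FOLLOW(S) = {$}
Therefore, FOLLOW(S) = {$}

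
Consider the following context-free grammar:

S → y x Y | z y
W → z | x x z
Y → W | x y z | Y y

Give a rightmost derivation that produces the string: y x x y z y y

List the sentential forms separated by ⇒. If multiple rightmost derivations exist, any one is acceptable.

S ⇒ y x Y ⇒ y x Y y ⇒ y x Y y y ⇒ y x x y z y y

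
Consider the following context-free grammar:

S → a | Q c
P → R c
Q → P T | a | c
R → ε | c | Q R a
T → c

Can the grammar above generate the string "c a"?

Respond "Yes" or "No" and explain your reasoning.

No - no valid derivation exists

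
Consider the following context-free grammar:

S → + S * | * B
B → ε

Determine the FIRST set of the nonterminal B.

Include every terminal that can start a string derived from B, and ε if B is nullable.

We compute FIRST(B) using the standard algorithm.
FIRST(B) = {ε}
FIRST(S) = {*, +}
Therefore, FIRST(B) = {ε}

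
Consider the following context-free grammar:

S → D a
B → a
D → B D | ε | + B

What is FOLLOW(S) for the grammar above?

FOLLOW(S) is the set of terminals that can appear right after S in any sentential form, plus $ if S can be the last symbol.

We compute FOLLOW(S) using the standard algorithm.
FOLLOW(S) starts with {$}.
FIRST(B) = {a}
FIRST(D) = {+, a, ε}
FIRST(S) = {+, a}
FOLLOW(B) = {+, a}
FOLLOW(D) = {a}
FOLLOW(S) = {$}
Therefore, FOLLOW(S) = {$}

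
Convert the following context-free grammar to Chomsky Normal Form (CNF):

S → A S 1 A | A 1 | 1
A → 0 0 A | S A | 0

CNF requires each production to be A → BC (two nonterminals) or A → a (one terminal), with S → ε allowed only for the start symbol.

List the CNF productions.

T1 → 1; S → 1; T0 → 0; A → 0; S → A X0; X0 → S X1; X1 → T1 A; S → A T1; A → T0 X2; X2 → T0 A; A → S A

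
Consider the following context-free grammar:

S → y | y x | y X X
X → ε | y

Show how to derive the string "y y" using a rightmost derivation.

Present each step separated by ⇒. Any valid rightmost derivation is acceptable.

S ⇒ y X X ⇒ y X ⇒ y y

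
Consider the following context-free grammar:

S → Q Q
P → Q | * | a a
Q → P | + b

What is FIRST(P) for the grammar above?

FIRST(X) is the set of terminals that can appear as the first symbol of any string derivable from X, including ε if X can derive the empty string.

We compute FIRST(P) using the standard algorithm.
FIRST(P) = {*, +, a}
FIRST(Q) = {*, +, a}
FIRST(S) = {*, +, a}
Therefore, FIRST(P) = {*, +, a}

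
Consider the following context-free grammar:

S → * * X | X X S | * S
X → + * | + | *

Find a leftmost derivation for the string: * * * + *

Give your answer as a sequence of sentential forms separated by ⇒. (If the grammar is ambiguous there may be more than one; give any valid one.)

S ⇒ * S ⇒ * * * X ⇒ * * * + *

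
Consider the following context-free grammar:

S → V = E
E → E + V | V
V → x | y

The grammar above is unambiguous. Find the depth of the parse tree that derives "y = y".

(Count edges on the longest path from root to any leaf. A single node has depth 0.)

3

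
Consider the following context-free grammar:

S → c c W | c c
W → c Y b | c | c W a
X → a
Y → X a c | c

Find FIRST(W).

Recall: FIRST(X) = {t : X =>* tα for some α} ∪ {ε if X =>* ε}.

We compute FIRST(W) using the standard algorithm.
FIRST(S) = {c}
FIRST(W) = {c}
FIRST(X) = {a}
FIRST(Y) = {a, c}
Therefore, FIRST(W) = {c}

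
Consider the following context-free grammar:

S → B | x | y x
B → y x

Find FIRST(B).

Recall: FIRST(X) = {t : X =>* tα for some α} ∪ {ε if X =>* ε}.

We compute FIRST(B) using the standard algorithm.
FIRST(B) = {y}
FIRST(S) = {x, y}
Therefore, FIRST(B) = {y}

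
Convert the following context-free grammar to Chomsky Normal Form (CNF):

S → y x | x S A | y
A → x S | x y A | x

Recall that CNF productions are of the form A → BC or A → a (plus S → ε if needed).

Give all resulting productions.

TY → y; TX → x; S → y; A → x; S → TY TX; S → TX X0; X0 → S A; A → TX S; A → TX X1; X1 → TY A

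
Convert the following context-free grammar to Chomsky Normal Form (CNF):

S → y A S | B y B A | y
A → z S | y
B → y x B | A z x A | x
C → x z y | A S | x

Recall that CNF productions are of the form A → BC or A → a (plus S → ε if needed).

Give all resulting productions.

TY → y; S → y; TZ → z; A → y; TX → x; B → x; C → x; S → TY X0; X0 → A S; S → B X1; X1 → TY X2; X2 → B A; A → TZ S; B → TY X3; X3 → TX B; B → A X4; X4 → TZ X5; X5 → TX A; C → TX X6; X6 → TZ TY; C → A S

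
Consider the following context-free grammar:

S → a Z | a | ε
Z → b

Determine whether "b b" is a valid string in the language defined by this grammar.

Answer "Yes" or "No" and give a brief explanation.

No - no valid derivation exists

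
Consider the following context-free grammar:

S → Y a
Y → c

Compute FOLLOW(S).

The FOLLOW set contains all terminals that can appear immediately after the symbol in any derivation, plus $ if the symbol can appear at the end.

We compute FOLLOW(S) using the standard algorithm.
FOLLOW(S) starts with {$}.
FIRST(S) = {c}
FIRST(Y) = {c}
FOLLOW(S) = {$}
FOLLOW(Y) = {a}
Therefore, FOLLOW(S) = {$}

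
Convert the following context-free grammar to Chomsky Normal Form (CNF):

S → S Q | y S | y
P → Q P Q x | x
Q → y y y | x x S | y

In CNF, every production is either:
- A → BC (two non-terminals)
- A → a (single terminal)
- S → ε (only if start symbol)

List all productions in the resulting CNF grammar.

TY → y; S → y; TX → x; P → x; Q → y; S → S Q; S → TY S; P → Q X0; X0 → P X1; X1 → Q TX; Q → TY X2; X2 → TY TY; Q → TX X3; X3 → TX S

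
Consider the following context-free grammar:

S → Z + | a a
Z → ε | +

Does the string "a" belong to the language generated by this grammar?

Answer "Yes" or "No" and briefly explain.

No - no valid derivation exists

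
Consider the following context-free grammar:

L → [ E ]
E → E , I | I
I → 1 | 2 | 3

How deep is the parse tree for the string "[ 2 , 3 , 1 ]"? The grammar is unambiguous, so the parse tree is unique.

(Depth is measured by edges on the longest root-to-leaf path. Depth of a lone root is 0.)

5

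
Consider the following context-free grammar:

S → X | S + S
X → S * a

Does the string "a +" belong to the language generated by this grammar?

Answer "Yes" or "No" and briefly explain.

No - no valid derivation exists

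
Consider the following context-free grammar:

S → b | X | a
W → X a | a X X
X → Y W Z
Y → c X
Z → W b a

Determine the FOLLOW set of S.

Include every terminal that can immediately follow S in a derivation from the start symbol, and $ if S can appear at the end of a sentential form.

We compute FOLLOW(S) using the standard algorithm.
FOLLOW(S) starts with {$}.
FIRST(S) = {a, b, c}
FIRST(W) = {a, c}
FIRST(X) = {c}
FIRST(Y) = {c}
FIRST(Z) = {a, c}
FOLLOW(S) = {$}
FOLLOW(W) = {a, b, c}
FOLLOW(X) = {$, a, b, c}
FOLLOW(Y) = {a, c}
FOLLOW(Z) = {$, a, b, c}
Therefore, FOLLOW(S) = {$}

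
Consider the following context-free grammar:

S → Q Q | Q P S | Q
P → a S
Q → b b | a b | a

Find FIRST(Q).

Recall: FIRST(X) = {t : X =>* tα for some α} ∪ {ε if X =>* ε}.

We compute FIRST(Q) using the standard algorithm.
FIRST(P) = {a}
FIRST(Q) = {a, b}
FIRST(S) = {a, b}
Therefore, FIRST(Q) = {a, b}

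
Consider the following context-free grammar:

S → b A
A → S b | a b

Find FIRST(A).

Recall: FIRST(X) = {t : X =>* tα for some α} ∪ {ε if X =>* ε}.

We compute FIRST(A) using the standard algorithm.
FIRST(A) = {a, b}
FIRST(S) = {b}
Therefore, FIRST(A) = {a, b}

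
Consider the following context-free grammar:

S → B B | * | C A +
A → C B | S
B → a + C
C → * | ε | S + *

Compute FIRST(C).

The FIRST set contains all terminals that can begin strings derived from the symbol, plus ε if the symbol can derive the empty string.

We compute FIRST(C) using the standard algorithm.
FIRST(A) = {*, a}
FIRST(B) = {a}
FIRST(C) = {*, a, ε}
FIRST(S) = {*, a}
Therefore, FIRST(C) = {*, a, ε}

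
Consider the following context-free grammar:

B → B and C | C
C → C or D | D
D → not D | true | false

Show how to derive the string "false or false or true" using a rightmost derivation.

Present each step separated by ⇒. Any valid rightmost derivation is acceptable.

B ⇒ C ⇒ C or D ⇒ C or true ⇒ C or D or true ⇒ C or false or true ⇒ D or false or true ⇒ false or false or true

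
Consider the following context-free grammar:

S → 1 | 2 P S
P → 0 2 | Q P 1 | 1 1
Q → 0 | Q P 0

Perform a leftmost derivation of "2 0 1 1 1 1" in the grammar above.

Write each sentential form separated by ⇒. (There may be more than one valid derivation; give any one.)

S ⇒ 2 P S ⇒ 2 Q P 1 S ⇒ 2 0 P 1 S ⇒ 2 0 1 1 1 S ⇒ 2 0 1 1 1 1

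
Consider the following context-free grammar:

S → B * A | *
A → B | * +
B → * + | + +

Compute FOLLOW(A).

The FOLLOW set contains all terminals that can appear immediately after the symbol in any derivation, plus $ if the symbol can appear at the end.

We compute FOLLOW(A) using the standard algorithm.
FOLLOW(S) starts with {$}.
FIRST(A) = {*, +}
FIRST(B) = {*, +}
FIRST(S) = {*, +}
FOLLOW(A) = {$}
FOLLOW(B) = {$, *}
FOLLOW(S) = {$}
Therefore, FOLLOW(A) = {$}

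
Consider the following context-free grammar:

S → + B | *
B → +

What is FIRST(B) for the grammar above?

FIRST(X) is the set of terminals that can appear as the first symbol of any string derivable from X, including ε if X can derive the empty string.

We compute FIRST(B) using the standard algorithm.
FIRST(B) = {+}
FIRST(S) = {*, +}
Therefore, FIRST(B) = {+}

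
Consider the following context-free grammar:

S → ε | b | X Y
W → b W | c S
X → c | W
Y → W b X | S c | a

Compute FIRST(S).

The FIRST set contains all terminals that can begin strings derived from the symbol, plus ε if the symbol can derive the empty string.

We compute FIRST(S) using the standard algorithm.
FIRST(S) = {b, c, ε}
FIRST(W) = {b, c}
FIRST(X) = {b, c}
FIRST(Y) = {a, b, c}
Therefore, FIRST(S) = {b, c, ε}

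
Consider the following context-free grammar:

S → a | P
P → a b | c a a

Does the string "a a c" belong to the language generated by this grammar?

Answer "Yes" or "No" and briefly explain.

No - no valid derivation exists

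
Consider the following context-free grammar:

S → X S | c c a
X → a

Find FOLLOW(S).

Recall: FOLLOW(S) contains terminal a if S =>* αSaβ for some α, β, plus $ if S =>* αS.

We compute FOLLOW(S) using the standard algorithm.
FOLLOW(S) starts with {$}.
FIRST(S) = {a, c}
FIRST(X) = {a}
FOLLOW(S) = {$}
FOLLOW(X) = {a, c}
Therefore, FOLLOW(S) = {$}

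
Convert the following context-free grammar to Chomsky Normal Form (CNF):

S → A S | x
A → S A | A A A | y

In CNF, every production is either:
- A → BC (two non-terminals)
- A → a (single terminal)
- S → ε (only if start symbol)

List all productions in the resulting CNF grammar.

S → x; A → y; S → A S; A → S A; A → A X0; X0 → A A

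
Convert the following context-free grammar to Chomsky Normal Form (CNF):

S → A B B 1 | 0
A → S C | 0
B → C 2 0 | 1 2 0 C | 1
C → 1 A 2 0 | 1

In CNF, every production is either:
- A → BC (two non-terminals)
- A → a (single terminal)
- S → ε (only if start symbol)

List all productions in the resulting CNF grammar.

T1 → 1; S → 0; A → 0; T2 → 2; T0 → 0; B → 1; C → 1; S → A X0; X0 → B X1; X1 → B T1; A → S C; B → C X2; X2 → T2 T0; B → T1 X3; X3 → T2 X4; X4 → T0 C; C → T1 X5; X5 → A X6; X6 → T2 T0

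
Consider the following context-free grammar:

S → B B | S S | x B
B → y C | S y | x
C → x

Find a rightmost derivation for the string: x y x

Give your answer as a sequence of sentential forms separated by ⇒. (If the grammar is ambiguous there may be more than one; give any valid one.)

S ⇒ x B ⇒ x y C ⇒ x y x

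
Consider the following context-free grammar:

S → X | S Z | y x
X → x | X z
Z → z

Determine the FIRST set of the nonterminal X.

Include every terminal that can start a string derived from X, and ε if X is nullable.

We compute FIRST(X) using the standard algorithm.
FIRST(S) = {x, y}
FIRST(X) = {x}
FIRST(Z) = {z}
Therefore, FIRST(X) = {x}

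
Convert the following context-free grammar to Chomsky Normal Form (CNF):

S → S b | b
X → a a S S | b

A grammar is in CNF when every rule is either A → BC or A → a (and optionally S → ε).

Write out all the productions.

TB → b; S → b; TA → a; X → b; S → S TB; X → TA X0; X0 → TA X1; X1 → S S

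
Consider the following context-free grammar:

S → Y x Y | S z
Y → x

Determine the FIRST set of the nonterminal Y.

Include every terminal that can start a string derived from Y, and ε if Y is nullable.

We compute FIRST(Y) using the standard algorithm.
FIRST(S) = {x}
FIRST(Y) = {x}
Therefore, FIRST(Y) = {x}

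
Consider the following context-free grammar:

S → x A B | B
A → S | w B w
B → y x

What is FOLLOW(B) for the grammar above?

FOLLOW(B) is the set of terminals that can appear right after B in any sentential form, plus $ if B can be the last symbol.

We compute FOLLOW(B) using the standard algorithm.
FOLLOW(S) starts with {$}.
FIRST(A) = {w, x, y}
FIRST(B) = {y}
FIRST(S) = {x, y}
FOLLOW(A) = {y}
FOLLOW(B) = {$, w, y}
FOLLOW(S) = {$, y}
Therefore, FOLLOW(B) = {$, w, y}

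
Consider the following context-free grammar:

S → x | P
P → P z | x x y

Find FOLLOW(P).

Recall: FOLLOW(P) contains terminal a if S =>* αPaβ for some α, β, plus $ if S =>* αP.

We compute FOLLOW(P) using the standard algorithm.
FOLLOW(S) starts with {$}.
FIRST(P) = {x}
FIRST(S) = {x}
FOLLOW(P) = {$, z}
FOLLOW(S) = {$}
Therefore, FOLLOW(P) = {$, z}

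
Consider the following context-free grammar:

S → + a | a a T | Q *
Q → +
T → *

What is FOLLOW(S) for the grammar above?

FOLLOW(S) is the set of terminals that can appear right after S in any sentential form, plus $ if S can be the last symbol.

We compute FOLLOW(S) using the standard algorithm.
FOLLOW(S) starts with {$}.
FIRST(Q) = {+}
FIRST(S) = {+, a}
FIRST(T) = {*}
FOLLOW(Q) = {*}
FOLLOW(S) = {$}
FOLLOW(T) = {$}
Therefore, FOLLOW(S) = {$}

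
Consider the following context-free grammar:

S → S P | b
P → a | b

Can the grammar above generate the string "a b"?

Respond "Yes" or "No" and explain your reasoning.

No - no valid derivation exists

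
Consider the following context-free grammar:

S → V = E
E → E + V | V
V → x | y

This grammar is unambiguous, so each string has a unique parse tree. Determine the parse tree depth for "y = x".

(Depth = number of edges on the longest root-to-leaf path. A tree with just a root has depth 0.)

3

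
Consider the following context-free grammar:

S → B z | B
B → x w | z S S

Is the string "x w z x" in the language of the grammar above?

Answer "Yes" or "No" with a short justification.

No - no valid derivation exists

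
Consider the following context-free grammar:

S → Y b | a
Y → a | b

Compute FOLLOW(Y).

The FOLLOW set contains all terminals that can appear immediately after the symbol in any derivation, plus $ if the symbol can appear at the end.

We compute FOLLOW(Y) using the standard algorithm.
FOLLOW(S) starts with {$}.
FIRST(S) = {a, b}
FIRST(Y) = {a, b}
FOLLOW(S) = {$}
FOLLOW(Y) = {b}
Therefore, FOLLOW(Y) = {b}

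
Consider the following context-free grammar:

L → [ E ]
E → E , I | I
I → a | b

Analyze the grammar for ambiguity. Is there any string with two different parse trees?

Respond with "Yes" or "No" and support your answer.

No - the grammar is unambiguous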